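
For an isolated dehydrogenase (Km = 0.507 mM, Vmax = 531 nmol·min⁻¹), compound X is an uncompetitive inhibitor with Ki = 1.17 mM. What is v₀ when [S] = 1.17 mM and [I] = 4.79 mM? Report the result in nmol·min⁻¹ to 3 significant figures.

96.1 nmol·min⁻¹

α = 1 + [I]/Ki = 1 + 4.79/1.17 = 5.094.
For an uncompetitive inhibitor, both parameters are divided by α, giving Vmax/α and Km/α: Km,app = 0.0995 mM, Vmax,app = 104 nmol·min⁻¹.
v = Vmax,app·[S]/(Km,app + [S]) = 104 × 1.17/(0.0995 + 1.17) = 96.1 nmol·min⁻¹.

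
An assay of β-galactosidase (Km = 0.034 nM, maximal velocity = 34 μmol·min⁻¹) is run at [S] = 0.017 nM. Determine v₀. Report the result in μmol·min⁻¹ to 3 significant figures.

[S]/(Km+[S]) = 0.017/0.05100 = 0.3333, the fractional saturation.
v = 0.3333 × Vmax = 0.3333 × 34 = 11.3 μmol·min⁻¹.

11.3 μmol·min⁻¹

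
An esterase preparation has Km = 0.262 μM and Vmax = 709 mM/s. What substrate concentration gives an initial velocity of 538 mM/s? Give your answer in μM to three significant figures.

Rearranging v = Vmax[S]/(Km+[S]) gives [S] = Km·v/(Vmax − v).
[S] = 0.262 × 538 / (709 − 538) = 141.0/171.0 = 0.824 μM.

0.824 μM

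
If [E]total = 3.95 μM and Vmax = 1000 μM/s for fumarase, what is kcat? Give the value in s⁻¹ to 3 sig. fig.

kcat = Vmax/[E]total = 1000 μM/s / 3.95 μM = 253 s⁻¹.

253 s⁻¹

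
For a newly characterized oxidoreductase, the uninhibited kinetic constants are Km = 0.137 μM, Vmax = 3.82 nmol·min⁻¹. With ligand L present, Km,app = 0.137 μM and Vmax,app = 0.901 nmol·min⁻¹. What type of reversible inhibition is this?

noncompetitive

Vmax decreases (3.82 → 0.901 nmol·min⁻¹) while Km is unchanged — pure noncompetitive inhibition.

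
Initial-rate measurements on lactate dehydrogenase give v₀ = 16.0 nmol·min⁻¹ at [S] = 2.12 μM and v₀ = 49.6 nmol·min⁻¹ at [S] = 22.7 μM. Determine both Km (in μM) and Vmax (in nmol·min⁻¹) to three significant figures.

Km = 6.27 μM; Vmax = 63.3 nmol·min⁻¹

In reciprocal form, 1/v = (Km/Vmax)·(1/[S]) + 1/Vmax. The two points give (1/[S], 1/v) = (0.4717, 0.06250) and (0.04405, 0.02016).
Slope = (0.06250 − 0.02016)/(0.4717 − 0.04405) = 0.09900; intercept = 0.06250 − 0.09900×0.4717 = 0.01580.
Vmax = 1/intercept = 63.3 nmol·min⁻¹; Km = slope × Vmax = 0.09900 × 63.3 = 6.27 μM.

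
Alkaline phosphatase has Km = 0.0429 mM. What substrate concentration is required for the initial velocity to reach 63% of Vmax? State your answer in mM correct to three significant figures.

v/Vmax = [S]/(Km+[S]) = 0.63, so [S] = Km·0.63/(1 − 0.63) = 0.0429 × 1.703.
[S] = 0.0730 mM.

0.0730 mM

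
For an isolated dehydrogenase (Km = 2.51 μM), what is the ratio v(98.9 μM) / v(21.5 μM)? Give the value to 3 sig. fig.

Since Vmax cancels, v₂/v₁ = [S]₂(Km+[S]₁) / [S]₁(Km+[S]₂).
= 98.9×(2.51+21.5) / (21.5×(2.51+98.9)) = 2375/2180 = 1.09.

1.09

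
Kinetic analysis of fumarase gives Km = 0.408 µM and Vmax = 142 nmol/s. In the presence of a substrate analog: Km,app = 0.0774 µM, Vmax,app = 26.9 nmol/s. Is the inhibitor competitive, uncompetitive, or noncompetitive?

uncompetitive

Both Km and Vmax decrease by the same factor (~5.27-fold) — characteristic of uncompetitive inhibition.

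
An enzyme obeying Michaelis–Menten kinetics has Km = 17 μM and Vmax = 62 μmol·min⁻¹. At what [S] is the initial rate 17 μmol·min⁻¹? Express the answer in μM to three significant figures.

The required fractional saturation is v/Vmax = 17/62 = 0.2742.
Then [S]/(Km+[S]) = 0.2742 ⇒ [S] = 17 × 0.2742/(1 − 0.2742) = 6.42 μM.

6.42 μM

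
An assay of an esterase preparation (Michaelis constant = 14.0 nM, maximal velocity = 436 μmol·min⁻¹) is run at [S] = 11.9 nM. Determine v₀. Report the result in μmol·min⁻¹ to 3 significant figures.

200 μmol·min⁻¹

v = Vmax·[S]/(Km + [S]) = 436 × 11.9 / (14.0 + 11.9)
  = 5188 / 25.90 = 200 μmol·min⁻¹.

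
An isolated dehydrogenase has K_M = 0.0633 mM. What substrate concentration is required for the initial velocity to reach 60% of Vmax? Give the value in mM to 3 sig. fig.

v/Vmax = [S]/(Km+[S]) = 0.6, so [S] = Km·0.6/(1 − 0.6) = 0.0633 × 1.500.
[S] = 0.0949 mM.

0.0949 mM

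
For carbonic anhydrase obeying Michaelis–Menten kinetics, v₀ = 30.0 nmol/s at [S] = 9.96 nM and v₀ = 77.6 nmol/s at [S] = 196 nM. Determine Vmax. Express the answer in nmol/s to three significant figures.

In reciprocal form, 1/v = (Km/Vmax)·(1/[S]) + 1/Vmax. The two points give (1/[S], 1/v) = (0.1004, 0.03333) and (0.005102, 0.01289).
Slope = (0.03333 − 0.01289)/(0.1004 − 0.005102) = 0.2146; intercept = 0.03333 − 0.2146×0.1004 = 0.01179.
Vmax = 1/intercept = 84.8 nmol/s; Km = slope × Vmax = 0.2146 × 84.8 = 18.2 nM.

84.8 nmol/s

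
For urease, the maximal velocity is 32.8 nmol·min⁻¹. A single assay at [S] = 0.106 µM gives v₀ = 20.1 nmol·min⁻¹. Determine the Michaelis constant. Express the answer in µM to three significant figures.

From v = Vmax[S]/(Km+[S]), Km = [S](Vmax − v)/v.
Km = 0.106 × (32.8 − 20.1) / 20.1 = 1.346/20.1 = 0.0670 µM.

0.0670 µM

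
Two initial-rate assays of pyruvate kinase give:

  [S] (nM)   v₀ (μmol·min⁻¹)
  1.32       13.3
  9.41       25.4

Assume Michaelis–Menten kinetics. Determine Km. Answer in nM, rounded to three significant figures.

1.64 nM

From v = Vmax[S]/(Km+[S]), each point gives Vmax = v(Km+[S])/[S].
Equating: 13.3(Km+1.32)/1.32 = 25.4(Km+9.41)/9.41.
10.08·Km + 13.3 = 2.699·Km + 25.4, so (10.08 − 2.699)·Km = 25.4 − 13.3.
Km = 12.10/7.377 = 1.64 nM; then Vmax = 13.3(1.64+1.32)/1.32 = 29.8 μmol·min⁻¹.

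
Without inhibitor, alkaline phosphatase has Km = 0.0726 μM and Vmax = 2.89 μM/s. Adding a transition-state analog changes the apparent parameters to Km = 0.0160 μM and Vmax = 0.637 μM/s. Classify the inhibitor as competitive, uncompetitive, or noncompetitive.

Both Km and Vmax decrease by the same factor (~4.54-fold) — characteristic of uncompetitive inhibition.

uncompetitive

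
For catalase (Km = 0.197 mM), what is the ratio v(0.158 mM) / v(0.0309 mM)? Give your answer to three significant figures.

The fractional saturations are [S]/(Km+[S]) = 0.0309/0.2279 = 0.1356 and 0.158/0.3550 = 0.4451.
v₂/v₁ is just their ratio: 0.4451/0.1356 = 3.28.

3.28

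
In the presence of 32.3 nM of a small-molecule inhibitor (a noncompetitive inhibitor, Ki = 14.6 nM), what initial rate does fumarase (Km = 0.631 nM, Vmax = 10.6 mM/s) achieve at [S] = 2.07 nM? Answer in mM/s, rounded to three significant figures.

With α = 1 + [I]/Ki = 1 + 32.3/14.6 = 3.212, the noncompetitive rate law is v = (Vmax/α)·[S] / (Km + [S]).
v = (10.6/3.212)×2.07 / (0.631 + 2.07) = 6.831/2.701 = 2.53 mM/s.

2.53 mM/s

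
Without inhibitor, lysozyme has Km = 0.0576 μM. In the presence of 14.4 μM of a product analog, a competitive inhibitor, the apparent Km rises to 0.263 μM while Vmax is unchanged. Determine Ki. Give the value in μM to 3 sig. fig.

Competitive: Km,app = α·Km with α = 1 + [I]/Ki.
α = Km,app/Km = 0.263/0.0576 = 4.566.
Ki = [I]/(α − 1) = 14.4/3.566 = 4.04 μM.

4.04 μM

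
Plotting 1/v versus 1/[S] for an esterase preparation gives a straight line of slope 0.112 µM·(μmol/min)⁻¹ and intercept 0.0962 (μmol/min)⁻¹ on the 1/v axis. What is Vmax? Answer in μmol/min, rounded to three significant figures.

The y-intercept of a Lineweaver–Burk plot equals 1/Vmax, so Vmax = 1/0.0962 = 10.4 μmol/min.

10.4 μmol/min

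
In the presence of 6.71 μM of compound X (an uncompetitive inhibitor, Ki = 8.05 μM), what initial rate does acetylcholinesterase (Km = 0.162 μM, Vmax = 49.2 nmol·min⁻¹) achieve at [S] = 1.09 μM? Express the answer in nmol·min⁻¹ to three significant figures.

With α = 1 + [I]/Ki = 1 + 6.71/8.05 = 1.834, the uncompetitive rate law is v = (Vmax/α)·[S] / (Km/α + [S]).
v = (49.2/1.834)×1.09 / (0.162/1.834 + 1.09) = 29.25/1.178 = 24.8 nmol·min⁻¹.

24.8 nmol·min⁻¹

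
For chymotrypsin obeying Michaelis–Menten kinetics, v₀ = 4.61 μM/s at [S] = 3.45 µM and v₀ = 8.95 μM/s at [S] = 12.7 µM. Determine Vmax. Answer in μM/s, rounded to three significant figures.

In reciprocal form, 1/v = (Km/Vmax)·(1/[S]) + 1/Vmax. The two points give (1/[S], 1/v) = (0.2899, 0.2169) and (0.07874, 0.1117).
Slope = (0.2169 − 0.1117)/(0.2899 − 0.07874) = 0.4982; intercept = 0.2169 − 0.4982×0.2899 = 0.07250.
Vmax = 1/intercept = 13.8 μM/s; Km = slope × Vmax = 0.4982 × 13.8 = 6.87 µM.

13.8 μM/s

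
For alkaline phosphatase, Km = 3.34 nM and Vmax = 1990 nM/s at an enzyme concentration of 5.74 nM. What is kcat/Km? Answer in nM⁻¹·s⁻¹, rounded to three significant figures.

104 nM⁻¹·s⁻¹

kcat = Vmax/[E]total = 1990/5.74 = 347 s⁻¹.
kcat/Km = 347/3.34 = 104 nM⁻¹·s⁻¹.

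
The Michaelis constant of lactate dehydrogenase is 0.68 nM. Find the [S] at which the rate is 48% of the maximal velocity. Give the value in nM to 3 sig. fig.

0.628 nM

v/Vmax = [S]/(Km+[S]) = 0.48, so [S] = Km·0.48/(1 − 0.48) = 0.68 × 0.9231.
[S] = 0.628 nM.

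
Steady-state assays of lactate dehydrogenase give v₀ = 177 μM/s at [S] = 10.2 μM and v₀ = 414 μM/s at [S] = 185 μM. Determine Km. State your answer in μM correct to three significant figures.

From v = Vmax[S]/(Km+[S]), each point gives Vmax = v(Km+[S])/[S].
Equating: 177(Km+10.2)/10.2 = 414(Km+185)/185.
17.35·Km + 177 = 2.238·Km + 414, so (17.35 − 2.238)·Km = 414 − 177.
Km = 237.0/15.12 = 15.7 μM; then Vmax = 177(15.7+10.2)/10.2 = 449 μM/s.

15.7 μM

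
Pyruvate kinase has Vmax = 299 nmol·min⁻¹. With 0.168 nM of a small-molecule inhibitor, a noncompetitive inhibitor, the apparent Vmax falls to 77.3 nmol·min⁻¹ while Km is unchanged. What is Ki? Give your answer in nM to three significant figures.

0.0586 nM

Noncompetitive: Vmax,app = Vmax/α with α = 1 + [I]/Ki.
α = Vmax/Vmax,app = 299/77.3 = 3.868.
Ki = [I]/(α − 1) = 0.168/2.868 = 0.0586 nM.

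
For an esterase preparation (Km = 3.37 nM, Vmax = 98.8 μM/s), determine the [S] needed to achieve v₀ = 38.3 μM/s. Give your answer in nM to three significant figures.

2.13 nM

The required fractional saturation is v/Vmax = 38.3/98.8 = 0.3877.
Then [S]/(Km+[S]) = 0.3877 ⇒ [S] = 3.37 × 0.3877/(1 − 0.3877) = 2.13 nM.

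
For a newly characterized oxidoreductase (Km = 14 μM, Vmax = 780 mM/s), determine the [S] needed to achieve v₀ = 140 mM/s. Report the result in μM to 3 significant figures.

3.06 μM

Rearranging v = Vmax[S]/(Km+[S]) gives [S] = Km·v/(Vmax − v).
[S] = 14 × 140 / (780 − 140) = 1960/640.0 = 3.06 μM.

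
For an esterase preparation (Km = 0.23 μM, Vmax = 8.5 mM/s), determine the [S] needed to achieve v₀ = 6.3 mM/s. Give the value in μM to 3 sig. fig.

0.659 μM

Rearranging v = Vmax[S]/(Km+[S]) gives [S] = Km·v/(Vmax − v).
[S] = 0.23 × 6.3 / (8.5 − 6.3) = 1.449/2.200 = 0.659 μM.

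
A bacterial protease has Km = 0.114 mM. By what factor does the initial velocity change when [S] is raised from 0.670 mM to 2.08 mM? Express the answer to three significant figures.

1.11

The fractional saturations are [S]/(Km+[S]) = 0.670/0.7840 = 0.8546 and 2.08/2.194 = 0.9480.
v₂/v₁ is just their ratio: 0.9480/0.8546 = 1.11.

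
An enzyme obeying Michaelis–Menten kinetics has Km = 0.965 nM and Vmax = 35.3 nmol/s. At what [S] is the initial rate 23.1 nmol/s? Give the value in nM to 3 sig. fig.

1.83 nM

The required fractional saturation is v/Vmax = 23.1/35.3 = 0.6544.
Then [S]/(Km+[S]) = 0.6544 ⇒ [S] = 0.965 × 0.6544/(1 − 0.6544) = 1.83 nM.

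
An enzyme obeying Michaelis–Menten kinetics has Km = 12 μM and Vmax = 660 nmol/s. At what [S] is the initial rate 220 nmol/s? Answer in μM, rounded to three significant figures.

The required fractional saturation is v/Vmax = 220/660 = 0.3333.
Then [S]/(Km+[S]) = 0.3333 ⇒ [S] = 12 × 0.3333/(1 − 0.3333) = 6.00 μM.

6.00 μM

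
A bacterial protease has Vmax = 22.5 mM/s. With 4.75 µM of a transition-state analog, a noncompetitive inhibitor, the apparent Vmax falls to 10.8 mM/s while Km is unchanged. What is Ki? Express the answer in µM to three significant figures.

4.38 µM

Noncompetitive: Vmax,app = Vmax/α with α = 1 + [I]/Ki.
α = Vmax/Vmax,app = 22.5/10.8 = 2.083.
Ki = [I]/(α − 1) = 4.75/1.083 = 4.38 µM.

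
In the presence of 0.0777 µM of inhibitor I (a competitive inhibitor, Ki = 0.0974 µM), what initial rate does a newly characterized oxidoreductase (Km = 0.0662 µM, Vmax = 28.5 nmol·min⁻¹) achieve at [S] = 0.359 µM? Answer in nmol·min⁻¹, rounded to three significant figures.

21.4 nmol·min⁻¹

With α = 1 + [I]/Ki = 1 + 0.0777/0.0974 = 1.798, the competitive rate law is v = Vmax[S] / (αKm + [S]).
v = 28.5×0.359 / (1.798×0.0662 + 0.359) = 10.23/0.4780 = 21.4 nmol·min⁻¹.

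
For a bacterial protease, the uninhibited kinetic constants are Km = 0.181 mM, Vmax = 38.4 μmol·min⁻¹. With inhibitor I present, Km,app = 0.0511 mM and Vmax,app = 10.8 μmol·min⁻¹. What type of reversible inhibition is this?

Both Km and Vmax decrease by the same factor (~3.54-fold) — characteristic of uncompetitive inhibition.

uncompetitive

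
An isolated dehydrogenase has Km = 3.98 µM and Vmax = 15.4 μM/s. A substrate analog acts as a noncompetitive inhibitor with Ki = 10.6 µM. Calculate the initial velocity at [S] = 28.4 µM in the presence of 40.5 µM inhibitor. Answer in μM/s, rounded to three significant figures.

α = 1 + [I]/Ki = 1 + 40.5/10.6 = 4.821.
For a noncompetitive inhibitor, Vmax is reduced to Vmax/α while Km is unchanged: Km,app = 3.98 µM, Vmax,app = 3.19 μM/s.
v = Vmax,app·[S]/(Km,app + [S]) = 3.19 × 28.4/(3.98 + 28.4) = 2.80 μM/s.

2.80 μM/s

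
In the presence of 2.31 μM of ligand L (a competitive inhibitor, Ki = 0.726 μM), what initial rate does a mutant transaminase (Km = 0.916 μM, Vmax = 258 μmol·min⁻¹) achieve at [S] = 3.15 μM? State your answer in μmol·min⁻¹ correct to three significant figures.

α = 1 + [I]/Ki = 1 + 2.31/0.726 = 4.182.
For a competitive inhibitor, Vmax is unchanged and the apparent Km becomes α·Km: Km,app = 3.83 μM, Vmax,app = 258 μmol·min⁻¹.
v = Vmax,app·[S]/(Km,app + [S]) = 258 × 3.15/(3.83 + 3.15) = 116 μmol·min⁻¹.

116 μmol·min⁻¹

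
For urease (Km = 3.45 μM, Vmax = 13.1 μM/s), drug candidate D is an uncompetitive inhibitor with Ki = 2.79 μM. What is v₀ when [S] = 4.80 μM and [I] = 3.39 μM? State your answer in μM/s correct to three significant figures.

α = 1 + [I]/Ki = 1 + 3.39/2.79 = 2.215.
For an uncompetitive inhibitor, both parameters are divided by α, giving Vmax/α and Km/α: Km,app = 1.56 μM, Vmax,app = 5.91 μM/s.
v = Vmax,app·[S]/(Km,app + [S]) = 5.91 × 4.80/(1.56 + 4.80) = 4.47 μM/s.

4.47 μM/s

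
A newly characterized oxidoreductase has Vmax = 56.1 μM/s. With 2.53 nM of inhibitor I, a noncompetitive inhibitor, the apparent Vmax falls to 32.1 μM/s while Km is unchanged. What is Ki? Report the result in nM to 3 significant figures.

3.38 nM

Noncompetitive: Vmax,app = Vmax/α with α = 1 + [I]/Ki.
α = Vmax/Vmax,app = 56.1/32.1 = 1.748.
Since α = 1 + [I]/Ki, [I]/Ki = 1.748 − 1 = 0.7477 and Ki = 2.53/0.7477 = 3.38 nM.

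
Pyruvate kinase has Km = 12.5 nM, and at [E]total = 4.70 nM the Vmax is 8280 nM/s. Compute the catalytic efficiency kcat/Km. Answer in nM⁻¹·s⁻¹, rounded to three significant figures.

141 nM⁻¹·s⁻¹

kcat = Vmax/[E]total = 8280/4.70 = 1760 s⁻¹.
kcat/Km = 1760/12.5 = 141 nM⁻¹·s⁻¹.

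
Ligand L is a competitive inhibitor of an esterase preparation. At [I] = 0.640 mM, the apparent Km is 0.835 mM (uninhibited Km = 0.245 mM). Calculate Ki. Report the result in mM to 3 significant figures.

Competitive: Km,app = α·Km with α = 1 + [I]/Ki.
α = Km,app/Km = 0.835/0.245 = 3.408.
Since α = 1 + [I]/Ki, [I]/Ki = 3.408 − 1 = 2.408 and Ki = 0.640/2.408 = 0.266 mM.

0.266 mM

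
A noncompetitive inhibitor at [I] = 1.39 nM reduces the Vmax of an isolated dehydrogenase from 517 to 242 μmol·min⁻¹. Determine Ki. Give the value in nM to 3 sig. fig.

Noncompetitive: Vmax,app = Vmax/α with α = 1 + [I]/Ki.
α = Vmax/Vmax,app = 517/242 = 2.136.
Ki = [I]/(α − 1) = 1.39/1.136 = 1.22 nM.

1.22 nM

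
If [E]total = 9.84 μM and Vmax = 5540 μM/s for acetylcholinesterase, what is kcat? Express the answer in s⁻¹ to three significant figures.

kcat = Vmax/[E]total = 5540 μM/s / 9.84 μM = 563 s⁻¹.

563 s⁻¹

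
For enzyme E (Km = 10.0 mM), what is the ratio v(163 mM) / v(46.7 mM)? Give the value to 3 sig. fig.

1.14

Since Vmax cancels, v₂/v₁ = [S]₂(Km+[S]₁) / [S]₁(Km+[S]₂).
= 163×(10.0+46.7) / (46.7×(10.0+163)) = 9242/8079 = 1.14.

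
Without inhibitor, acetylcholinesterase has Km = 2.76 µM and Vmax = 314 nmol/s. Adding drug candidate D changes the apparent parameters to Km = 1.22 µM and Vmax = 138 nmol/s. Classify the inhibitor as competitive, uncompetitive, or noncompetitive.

uncompetitive

Both Km and Vmax decrease by the same factor (~2.27-fold) — characteristic of uncompetitive inhibition.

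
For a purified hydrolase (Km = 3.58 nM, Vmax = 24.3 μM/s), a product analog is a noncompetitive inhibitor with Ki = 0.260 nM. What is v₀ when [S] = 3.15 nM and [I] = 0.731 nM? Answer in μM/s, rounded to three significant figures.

2.98 μM/s

α = 1 + [I]/Ki = 1 + 0.731/0.260 = 3.812.
For a noncompetitive inhibitor, Vmax is reduced to Vmax/α while Km is unchanged: Km,app = 3.58 nM, Vmax,app = 6.38 μM/s.
v = Vmax,app·[S]/(Km,app + [S]) = 6.38 × 3.15/(3.58 + 3.15) = 2.98 μM/s.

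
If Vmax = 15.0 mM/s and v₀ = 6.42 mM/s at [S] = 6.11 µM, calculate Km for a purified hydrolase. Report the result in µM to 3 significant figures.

8.17 µM

From v = Vmax[S]/(Km+[S]), Km = [S](Vmax − v)/v.
Km = 6.11 × (15.0 − 6.42) / 6.42 = 52.42/6.42 = 8.17 µM.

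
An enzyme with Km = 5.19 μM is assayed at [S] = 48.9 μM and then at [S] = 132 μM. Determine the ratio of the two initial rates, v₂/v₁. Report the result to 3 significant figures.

1.06

The fractional saturations are [S]/(Km+[S]) = 48.9/54.09 = 0.9040 and 132/137.2 = 0.9622.
v₂/v₁ is just their ratio: 0.9622/0.9040 = 1.06.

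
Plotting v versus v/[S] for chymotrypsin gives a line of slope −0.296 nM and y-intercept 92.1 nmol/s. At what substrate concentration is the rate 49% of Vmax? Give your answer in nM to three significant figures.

0.284 nM

The Eadie–Hofstee slope gives Km = 0.296 nM (slope = −Km).
v/Vmax = [S]/(Km+[S]) = 0.49 ⇒ [S] = Km·0.49/(1−0.49) = 0.296 × 0.9608 = 0.284 nM.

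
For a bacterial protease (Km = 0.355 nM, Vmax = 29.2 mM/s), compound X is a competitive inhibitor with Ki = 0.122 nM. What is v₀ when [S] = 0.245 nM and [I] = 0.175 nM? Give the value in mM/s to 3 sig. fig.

6.45 mM/s

α = 1 + [I]/Ki = 1 + 0.175/0.122 = 2.434.
For a competitive inhibitor, Vmax is unchanged and the apparent Km becomes α·Km: Km,app = 0.864 nM, Vmax,app = 29.2 mM/s.
v = Vmax,app·[S]/(Km,app + [S]) = 29.2 × 0.245/(0.864 + 0.245) = 6.45 mM/s.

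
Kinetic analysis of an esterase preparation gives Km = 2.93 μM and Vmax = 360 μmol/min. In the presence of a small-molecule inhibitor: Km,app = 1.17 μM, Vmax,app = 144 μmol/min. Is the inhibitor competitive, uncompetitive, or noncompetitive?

Both Km and Vmax decrease by the same factor (~2.50-fold) — characteristic of uncompetitive inhibition.

uncompetitive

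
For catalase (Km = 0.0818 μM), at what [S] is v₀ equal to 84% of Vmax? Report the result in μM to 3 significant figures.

v/Vmax = [S]/(Km+[S]) = 0.84, so [S] = Km·0.84/(1 − 0.84) = 0.0818 × 5.250.
[S] = 0.429 μM.

0.429 μM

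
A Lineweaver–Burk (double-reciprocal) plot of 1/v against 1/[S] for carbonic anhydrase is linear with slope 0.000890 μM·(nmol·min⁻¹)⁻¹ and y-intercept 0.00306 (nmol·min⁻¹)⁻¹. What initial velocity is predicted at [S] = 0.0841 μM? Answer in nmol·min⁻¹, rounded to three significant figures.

The y-intercept is 1/Vmax, so Vmax = 1/0.00306 = 327 nmol·min⁻¹.
The slope is Km/Vmax, so Km = 0.000890 × 327 = 0.291 μM.
Then v = 327 × 0.0841/(0.291 + 0.0841) = 73.3 nmol·min⁻¹.

73.3 nmol·min⁻¹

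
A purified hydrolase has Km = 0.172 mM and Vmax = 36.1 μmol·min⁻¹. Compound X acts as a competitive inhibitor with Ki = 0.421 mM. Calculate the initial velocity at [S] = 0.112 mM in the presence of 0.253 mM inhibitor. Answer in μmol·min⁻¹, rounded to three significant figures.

α = 1 + [I]/Ki = 1 + 0.253/0.421 = 1.601.
For a competitive inhibitor, Vmax is unchanged and the apparent Km becomes α·Km: Km,app = 0.275 mM, Vmax,app = 36.1 μmol·min⁻¹.
v = Vmax,app·[S]/(Km,app + [S]) = 36.1 × 0.112/(0.275 + 0.112) = 10.4 μmol·min⁻¹.

10.4 μmol·min⁻¹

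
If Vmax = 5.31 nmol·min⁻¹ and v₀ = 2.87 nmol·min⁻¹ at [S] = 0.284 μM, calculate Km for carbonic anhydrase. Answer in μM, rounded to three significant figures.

0.241 μM

v/Vmax = 2.87/5.31 = 0.5405 = [S]/(Km+[S]).
So Km + [S] = [S]/0.5405 = 0.5254 μM, giving Km = 0.5254 − 0.284 = 0.241 μM.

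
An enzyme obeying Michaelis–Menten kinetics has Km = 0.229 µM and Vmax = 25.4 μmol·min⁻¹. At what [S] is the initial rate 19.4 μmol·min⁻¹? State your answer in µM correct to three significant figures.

0.740 µM

The required fractional saturation is v/Vmax = 19.4/25.4 = 0.7638.
Then [S]/(Km+[S]) = 0.7638 ⇒ [S] = 0.229 × 0.7638/(1 − 0.7638) = 0.740 µM.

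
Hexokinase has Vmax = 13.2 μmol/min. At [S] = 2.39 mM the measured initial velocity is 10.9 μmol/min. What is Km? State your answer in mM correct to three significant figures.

From v = Vmax[S]/(Km+[S]), Km = [S](Vmax − v)/v.
Km = 2.39 × (13.2 − 10.9) / 10.9 = 5.497/10.9 = 0.504 mM.

0.504 mM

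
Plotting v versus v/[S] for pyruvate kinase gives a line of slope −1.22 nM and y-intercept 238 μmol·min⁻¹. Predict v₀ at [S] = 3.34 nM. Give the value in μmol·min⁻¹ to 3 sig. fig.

174 μmol·min⁻¹

In the Eadie–Hofstee form v = Vmax − Km·(v/[S]), the slope is −Km and the intercept is Vmax, so Km = 1.22 nM and Vmax = 238 μmol·min⁻¹.
v = 238 × 3.34/(1.22 + 3.34) = 174 μmol·min⁻¹.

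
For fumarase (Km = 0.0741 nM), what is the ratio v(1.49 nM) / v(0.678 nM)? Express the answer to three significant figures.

The fractional saturations are [S]/(Km+[S]) = 0.678/0.7521 = 0.9015 and 1.49/1.564 = 0.9526.
v₂/v₁ is just their ratio: 0.9526/0.9015 = 1.06.

1.06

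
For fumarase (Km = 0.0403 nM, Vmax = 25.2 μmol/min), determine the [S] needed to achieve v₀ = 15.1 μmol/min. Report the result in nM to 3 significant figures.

Rearranging v = Vmax[S]/(Km+[S]) gives [S] = Km·v/(Vmax − v).
[S] = 0.0403 × 15.1 / (25.2 − 15.1) = 0.6085/10.10 = 0.0603 nM.

0.0603 nM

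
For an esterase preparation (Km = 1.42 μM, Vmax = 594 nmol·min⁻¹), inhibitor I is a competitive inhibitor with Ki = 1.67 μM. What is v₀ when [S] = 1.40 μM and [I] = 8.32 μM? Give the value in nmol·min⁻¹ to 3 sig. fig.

α = 1 + [I]/Ki = 1 + 8.32/1.67 = 5.982.
For a competitive inhibitor, Vmax is unchanged and the apparent Km becomes α·Km: Km,app = 8.49 μM, Vmax,app = 594 nmol·min⁻¹.
v = Vmax,app·[S]/(Km,app + [S]) = 594 × 1.40/(8.49 + 1.40) = 84.0 nmol·min⁻¹.

84.0 nmol·min⁻¹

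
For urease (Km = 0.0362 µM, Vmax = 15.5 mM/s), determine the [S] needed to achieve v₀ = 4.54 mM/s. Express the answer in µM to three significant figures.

The required fractional saturation is v/Vmax = 4.54/15.5 = 0.2929.
Then [S]/(Km+[S]) = 0.2929 ⇒ [S] = 0.0362 × 0.2929/(1 − 0.2929) = 0.0150 µM.

0.0150 µM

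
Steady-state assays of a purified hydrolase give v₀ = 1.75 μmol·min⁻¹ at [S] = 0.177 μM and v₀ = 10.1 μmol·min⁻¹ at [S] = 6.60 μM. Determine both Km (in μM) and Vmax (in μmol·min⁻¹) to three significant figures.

Km = 0.999 μM; Vmax = 11.6 μmol·min⁻¹

In reciprocal form, 1/v = (Km/Vmax)·(1/[S]) + 1/Vmax. The two points give (1/[S], 1/v) = (5.650, 0.5714) and (0.1515, 0.09901).
Slope = (0.5714 − 0.09901)/(5.650 − 0.1515) = 0.08592; intercept = 0.5714 − 0.08592×5.650 = 0.08599.
Vmax = 1/intercept = 11.6 μmol·min⁻¹; Km = slope × Vmax = 0.08592 × 11.6 = 0.999 μM.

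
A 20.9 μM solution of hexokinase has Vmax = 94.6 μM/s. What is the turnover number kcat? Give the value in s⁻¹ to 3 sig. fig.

4.53 s⁻¹

kcat = Vmax/[E]total = 94.6 μM/s / 20.9 μM = 4.53 s⁻¹.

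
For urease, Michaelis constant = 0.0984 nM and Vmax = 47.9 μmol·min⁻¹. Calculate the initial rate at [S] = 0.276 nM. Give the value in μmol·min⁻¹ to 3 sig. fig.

[S]/(Km+[S]) = 0.276/0.3744 = 0.7372, the fractional saturation.
v = 0.7372 × Vmax = 0.7372 × 47.9 = 35.3 μmol·min⁻¹.

35.3 μmol·min⁻¹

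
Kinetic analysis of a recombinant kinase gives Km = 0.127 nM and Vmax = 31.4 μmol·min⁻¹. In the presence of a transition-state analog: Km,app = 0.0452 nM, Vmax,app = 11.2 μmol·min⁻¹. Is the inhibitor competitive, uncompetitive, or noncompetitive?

uncompetitive

Both Km and Vmax decrease by the same factor (~2.81-fold) — characteristic of uncompetitive inhibition.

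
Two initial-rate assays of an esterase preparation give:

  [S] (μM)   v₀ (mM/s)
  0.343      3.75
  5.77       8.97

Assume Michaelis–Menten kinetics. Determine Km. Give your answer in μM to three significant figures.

From v = Vmax[S]/(Km+[S]), each point gives Vmax = v(Km+[S])/[S].
Equating: 3.75(Km+0.343)/0.343 = 8.97(Km+5.77)/5.77.
10.93·Km + 3.75 = 1.555·Km + 8.97, so (10.93 − 1.555)·Km = 8.97 − 3.75.
Km = 5.220/9.378 = 0.557 μM; then Vmax = 3.75(0.557+0.343)/0.343 = 9.84 mM/s.

0.557 μM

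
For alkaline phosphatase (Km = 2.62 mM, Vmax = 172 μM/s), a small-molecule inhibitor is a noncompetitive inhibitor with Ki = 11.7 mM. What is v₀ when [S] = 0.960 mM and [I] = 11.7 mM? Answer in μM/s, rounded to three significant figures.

23.1 μM/s

α = 1 + [I]/Ki = 1 + 11.7/11.7 = 2.000.
For a noncompetitive inhibitor, Vmax is reduced to Vmax/α while Km is unchanged: Km,app = 2.62 mM, Vmax,app = 86.0 μM/s.
v = Vmax,app·[S]/(Km,app + [S]) = 86.0 × 0.960/(2.62 + 0.960) = 23.1 μM/s.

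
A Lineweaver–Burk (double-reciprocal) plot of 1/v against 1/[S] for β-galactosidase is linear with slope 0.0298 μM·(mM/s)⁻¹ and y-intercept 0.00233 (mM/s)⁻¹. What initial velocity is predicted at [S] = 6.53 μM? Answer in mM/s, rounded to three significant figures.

145 mM/s

The y-intercept is 1/Vmax, so Vmax = 1/0.00233 = 429 mM/s.
The slope is Km/Vmax, so Km = 0.0298 × 429 = 12.8 μM.
Then v = 429 × 6.53/(12.8 + 6.53) = 145 mM/s.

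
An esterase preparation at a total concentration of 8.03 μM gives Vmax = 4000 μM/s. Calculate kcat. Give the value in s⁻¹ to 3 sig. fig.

kcat = Vmax/[E]total = 4000 μM/s / 8.03 μM = 498 s⁻¹.

498 s⁻¹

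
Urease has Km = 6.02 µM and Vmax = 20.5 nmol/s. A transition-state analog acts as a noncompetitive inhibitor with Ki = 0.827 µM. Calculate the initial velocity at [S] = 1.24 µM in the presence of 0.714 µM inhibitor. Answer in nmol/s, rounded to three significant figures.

1.88 nmol/s

α = 1 + [I]/Ki = 1 + 0.714/0.827 = 1.863.
For a noncompetitive inhibitor, Vmax is reduced to Vmax/α while Km is unchanged: Km,app = 6.02 µM, Vmax,app = 11.0 nmol/s.
v = Vmax,app·[S]/(Km,app + [S]) = 11.0 × 1.24/(6.02 + 1.24) = 1.88 nmol/s.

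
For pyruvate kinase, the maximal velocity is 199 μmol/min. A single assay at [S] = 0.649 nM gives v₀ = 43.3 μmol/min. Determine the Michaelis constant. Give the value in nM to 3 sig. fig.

From v = Vmax[S]/(Km+[S]), Km = [S](Vmax − v)/v.
Km = 0.649 × (199 − 43.3) / 43.3 = 101.0/43.3 = 2.33 nM.

2.33 nM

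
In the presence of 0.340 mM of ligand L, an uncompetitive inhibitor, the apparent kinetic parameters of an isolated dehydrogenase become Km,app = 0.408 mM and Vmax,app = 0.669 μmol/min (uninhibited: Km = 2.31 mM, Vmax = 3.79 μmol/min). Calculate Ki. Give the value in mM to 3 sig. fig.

0.0729 mM

Uncompetitive: Vmax,app = Vmax/α (and Km,app = Km/α) with α = 1 + [I]/Ki.
α = Vmax/Vmax,app = 3.79/0.669 = 5.665.
Ki = [I]/(α − 1) = 0.340/4.665 = 0.0729 mM.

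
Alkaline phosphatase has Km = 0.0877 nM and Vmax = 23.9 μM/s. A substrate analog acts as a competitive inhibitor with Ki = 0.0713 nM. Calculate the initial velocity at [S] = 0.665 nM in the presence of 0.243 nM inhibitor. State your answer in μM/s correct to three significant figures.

With α = 1 + [I]/Ki = 1 + 0.243/0.0713 = 4.408, the competitive rate law is v = Vmax[S] / (αKm + [S]).
v = 23.9×0.665 / (4.408×0.0877 + 0.665) = 15.89/1.052 = 15.1 μM/s.

15.1 μM/s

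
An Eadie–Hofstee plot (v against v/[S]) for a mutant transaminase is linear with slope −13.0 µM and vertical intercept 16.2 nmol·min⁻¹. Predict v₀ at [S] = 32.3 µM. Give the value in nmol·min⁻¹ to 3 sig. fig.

In the Eadie–Hofstee form v = Vmax − Km·(v/[S]), the slope is −Km and the intercept is Vmax, so Km = 13.0 µM and Vmax = 16.2 nmol·min⁻¹.
v = 16.2 × 32.3/(13.0 + 32.3) = 11.6 nmol·min⁻¹.

11.6 nmol·min⁻¹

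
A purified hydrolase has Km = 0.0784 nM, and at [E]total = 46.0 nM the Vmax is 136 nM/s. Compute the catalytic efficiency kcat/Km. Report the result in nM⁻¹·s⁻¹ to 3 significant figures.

kcat = Vmax/[E]total = 136/46.0 = 2.96 s⁻¹.
kcat/Km = 2.96/0.0784 = 37.7 nM⁻¹·s⁻¹.

37.7 nM⁻¹·s⁻¹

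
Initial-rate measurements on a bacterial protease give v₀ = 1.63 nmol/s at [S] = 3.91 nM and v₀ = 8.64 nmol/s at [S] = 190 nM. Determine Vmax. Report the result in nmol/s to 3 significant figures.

9.50 nmol/s

From v = Vmax[S]/(Km+[S]), each point gives Vmax = v(Km+[S])/[S].
Equating: 1.63(Km+3.91)/3.91 = 8.64(Km+190)/190.
0.4169·Km + 1.63 = 0.04547·Km + 8.64, so (0.4169 − 0.04547)·Km = 8.64 − 1.63.
Km = 7.010/0.3714 = 18.9 nM; then Vmax = 1.63(18.9+3.91)/3.91 = 9.50 nmol/s.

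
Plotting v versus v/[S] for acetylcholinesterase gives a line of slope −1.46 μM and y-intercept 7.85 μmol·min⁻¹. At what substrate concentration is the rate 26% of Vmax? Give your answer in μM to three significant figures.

0.513 μM

The Eadie–Hofstee slope gives Km = 1.46 μM (slope = −Km).
v/Vmax = [S]/(Km+[S]) = 0.26 ⇒ [S] = Km·0.26/(1−0.26) = 1.46 × 0.3514 = 0.513 μM.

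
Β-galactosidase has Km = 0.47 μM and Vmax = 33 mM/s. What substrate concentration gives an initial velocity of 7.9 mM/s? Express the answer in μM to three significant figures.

0.148 μM

The required fractional saturation is v/Vmax = 7.9/33 = 0.2394.
Then [S]/(Km+[S]) = 0.2394 ⇒ [S] = 0.47 × 0.2394/(1 − 0.2394) = 0.148 μM.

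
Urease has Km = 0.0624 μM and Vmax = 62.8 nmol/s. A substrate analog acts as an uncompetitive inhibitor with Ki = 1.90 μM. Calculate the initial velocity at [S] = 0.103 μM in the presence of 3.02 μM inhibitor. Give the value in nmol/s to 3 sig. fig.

19.7 nmol/s

With α = 1 + [I]/Ki = 1 + 3.02/1.90 = 2.589, the uncompetitive rate law is v = (Vmax/α)·[S] / (Km/α + [S]).
v = (62.8/2.589)×0.103 / (0.0624/2.589 + 0.103) = 2.498/0.1271 = 19.7 nmol/s.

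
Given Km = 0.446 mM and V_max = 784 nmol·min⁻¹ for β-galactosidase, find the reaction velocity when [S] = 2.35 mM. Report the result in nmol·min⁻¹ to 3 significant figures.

v = Vmax·[S]/(Km + [S]) = 784 × 2.35 / (0.446 + 2.35)
  = 1842 / 2.796 = 659 nmol·min⁻¹.

659 nmol·min⁻¹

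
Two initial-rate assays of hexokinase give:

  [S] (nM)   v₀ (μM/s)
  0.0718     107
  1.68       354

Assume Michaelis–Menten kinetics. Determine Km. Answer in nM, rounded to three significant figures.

0.193 nM

From v = Vmax[S]/(Km+[S]), each point gives Vmax = v(Km+[S])/[S].
Equating: 107(Km+0.0718)/0.0718 = 354(Km+1.68)/1.68.
1490·Km + 107 = 210.7·Km + 354, so (1490 − 210.7)·Km = 354 − 107.
Km = 247.0/1280 = 0.193 nM; then Vmax = 107(0.193+0.0718)/0.0718 = 395 μM/s.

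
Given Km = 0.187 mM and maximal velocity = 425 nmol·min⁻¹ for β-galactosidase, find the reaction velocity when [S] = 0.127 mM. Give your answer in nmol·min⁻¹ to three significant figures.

[S]/(Km+[S]) = 0.127/0.3140 = 0.4045, the fractional saturation.
v = 0.4045 × Vmax = 0.4045 × 425 = 172 nmol·min⁻¹.

172 nmol·min⁻¹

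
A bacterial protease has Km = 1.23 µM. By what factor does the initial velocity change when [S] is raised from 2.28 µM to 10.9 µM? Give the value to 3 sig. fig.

The fractional saturations are [S]/(Km+[S]) = 2.28/3.510 = 0.6496 and 10.9/12.13 = 0.8986.
v₂/v₁ is just their ratio: 0.8986/0.6496 = 1.38.

1.38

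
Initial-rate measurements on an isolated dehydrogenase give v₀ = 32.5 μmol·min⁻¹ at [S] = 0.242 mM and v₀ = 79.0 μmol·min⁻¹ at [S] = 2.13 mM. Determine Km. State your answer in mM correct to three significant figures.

In reciprocal form, 1/v = (Km/Vmax)·(1/[S]) + 1/Vmax. The two points give (1/[S], 1/v) = (4.132, 0.03077) and (0.4695, 0.01266).
Slope = (0.03077 − 0.01266)/(4.132 − 0.4695) = 0.004945; intercept = 0.03077 − 0.004945×4.132 = 0.01034.
Vmax = 1/intercept = 96.7 μmol·min⁻¹; Km = slope × Vmax = 0.004945 × 96.7 = 0.478 mM.

0.478 mM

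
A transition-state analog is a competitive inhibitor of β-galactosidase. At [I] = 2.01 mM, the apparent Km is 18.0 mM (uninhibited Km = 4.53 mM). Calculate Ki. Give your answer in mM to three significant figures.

0.676 mM

Competitive: Km,app = α·Km with α = 1 + [I]/Ki.
α = Km,app/Km = 18.0/4.53 = 3.974.
Ki = [I]/(α − 1) = 2.01/2.974 = 0.676 mM.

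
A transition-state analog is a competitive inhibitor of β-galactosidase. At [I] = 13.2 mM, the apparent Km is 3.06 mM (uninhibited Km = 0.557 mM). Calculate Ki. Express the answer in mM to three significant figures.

Competitive: Km,app = α·Km with α = 1 + [I]/Ki.
α = Km,app/Km = 3.06/0.557 = 5.494.
Since α = 1 + [I]/Ki, [I]/Ki = 5.494 − 1 = 4.494 and Ki = 13.2/4.494 = 2.94 mM.

2.94 mM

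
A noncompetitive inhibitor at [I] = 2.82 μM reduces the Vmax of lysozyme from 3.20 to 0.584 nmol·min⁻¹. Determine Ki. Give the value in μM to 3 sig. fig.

0.630 μM

Noncompetitive: Vmax,app = Vmax/α with α = 1 + [I]/Ki.
α = Vmax/Vmax,app = 3.20/0.584 = 5.479.
Ki = [I]/(α − 1) = 2.82/4.479 = 0.630 μM.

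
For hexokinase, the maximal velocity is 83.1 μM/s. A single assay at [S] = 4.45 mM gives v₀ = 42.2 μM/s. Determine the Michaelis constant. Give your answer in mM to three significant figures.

4.31 mM

v/Vmax = 42.2/83.1 = 0.5078 = [S]/(Km+[S]).
So Km + [S] = [S]/0.5078 = 8.763 mM, giving Km = 8.763 − 4.45 = 4.31 mM.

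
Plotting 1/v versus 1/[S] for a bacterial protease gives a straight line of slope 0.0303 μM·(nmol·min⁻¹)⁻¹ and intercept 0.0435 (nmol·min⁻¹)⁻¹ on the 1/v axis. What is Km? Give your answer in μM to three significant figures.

y-intercept = 1/Vmax ⇒ Vmax = 23.0 nmol·min⁻¹; slope = Km/Vmax ⇒ Km = slope × Vmax.
Km = 0.0303 × 23.0 = 0.697 μM.

0.697 μM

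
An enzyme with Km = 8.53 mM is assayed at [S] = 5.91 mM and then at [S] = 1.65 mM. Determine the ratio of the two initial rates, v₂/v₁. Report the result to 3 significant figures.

0.396

Since Vmax cancels, v₂/v₁ = [S]₂(Km+[S]₁) / [S]₁(Km+[S]₂).
= 1.65×(8.53+5.91) / (5.91×(8.53+1.65)) = 23.83/60.16 = 0.396.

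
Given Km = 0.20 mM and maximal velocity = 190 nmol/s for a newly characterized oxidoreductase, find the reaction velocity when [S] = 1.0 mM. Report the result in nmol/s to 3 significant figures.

158 nmol/s

[S]/(Km+[S]) = 1.0/1.200 = 0.8333, the fractional saturation.
v = 0.8333 × Vmax = 0.8333 × 190 = 158 nmol/s.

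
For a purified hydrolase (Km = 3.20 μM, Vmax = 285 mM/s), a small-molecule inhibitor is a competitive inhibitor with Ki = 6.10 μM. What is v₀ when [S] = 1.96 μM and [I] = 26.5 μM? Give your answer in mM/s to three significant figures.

29.3 mM/s

α = 1 + [I]/Ki = 1 + 26.5/6.10 = 5.344.
For a competitive inhibitor, Vmax is unchanged and the apparent Km becomes α·Km: Km,app = 17.1 μM, Vmax,app = 285 mM/s.
v = Vmax,app·[S]/(Km,app + [S]) = 285 × 1.96/(17.1 + 1.96) = 29.3 mM/s.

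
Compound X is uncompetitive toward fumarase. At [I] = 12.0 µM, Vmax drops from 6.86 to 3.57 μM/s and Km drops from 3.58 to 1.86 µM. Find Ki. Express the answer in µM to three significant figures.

Uncompetitive: Vmax,app = Vmax/α (and Km,app = Km/α) with α = 1 + [I]/Ki.
α = Vmax/Vmax,app = 6.86/3.57 = 1.922.
Since α = 1 + [I]/Ki, [I]/Ki = 1.922 − 1 = 0.9216 and Ki = 12.0/0.9216 = 13.0 µM.

13.0 µM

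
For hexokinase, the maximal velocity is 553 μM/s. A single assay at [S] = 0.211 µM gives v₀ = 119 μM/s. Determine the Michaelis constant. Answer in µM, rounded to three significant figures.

0.770 µM

v/Vmax = 119/553 = 0.2152 = [S]/(Km+[S]).
So Km + [S] = [S]/0.2152 = 0.9805 µM, giving Km = 0.9805 − 0.211 = 0.770 µM.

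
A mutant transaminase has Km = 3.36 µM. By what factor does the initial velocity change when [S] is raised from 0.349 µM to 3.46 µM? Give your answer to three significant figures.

Since Vmax cancels, v₂/v₁ = [S]₂(Km+[S]₁) / [S]₁(Km+[S]₂).
= 3.46×(3.36+0.349) / (0.349×(3.36+3.46)) = 12.83/2.380 = 5.39.

5.39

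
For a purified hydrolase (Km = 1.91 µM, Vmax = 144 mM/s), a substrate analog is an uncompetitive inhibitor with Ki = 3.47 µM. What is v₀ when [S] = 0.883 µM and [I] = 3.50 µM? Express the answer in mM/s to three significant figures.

34.5 mM/s

With α = 1 + [I]/Ki = 1 + 3.50/3.47 = 2.009, the uncompetitive rate law is v = (Vmax/α)·[S] / (Km/α + [S]).
v = (144/2.009)×0.883 / (1.91/2.009 + 0.883) = 63.30/1.834 = 34.5 mM/s.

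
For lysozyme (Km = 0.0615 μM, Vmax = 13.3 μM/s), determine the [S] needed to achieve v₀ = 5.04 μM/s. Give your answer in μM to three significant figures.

Rearranging v = Vmax[S]/(Km+[S]) gives [S] = Km·v/(Vmax − v).
[S] = 0.0615 × 5.04 / (13.3 − 5.04) = 0.3100/8.260 = 0.0375 μM.

0.0375 μM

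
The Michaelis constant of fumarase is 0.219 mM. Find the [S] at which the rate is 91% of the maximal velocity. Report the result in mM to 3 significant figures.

2.21 mM

v/Vmax = [S]/(Km+[S]) = 0.91, so [S] = Km·0.91/(1 − 0.91) = 0.219 × 10.11.
[S] = 2.21 mM.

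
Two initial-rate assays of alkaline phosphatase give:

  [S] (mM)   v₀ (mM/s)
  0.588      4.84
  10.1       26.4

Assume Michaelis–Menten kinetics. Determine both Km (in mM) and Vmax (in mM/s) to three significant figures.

From v = Vmax[S]/(Km+[S]), each point gives Vmax = v(Km+[S])/[S].
Equating: 4.84(Km+0.588)/0.588 = 26.4(Km+10.1)/10.1.
8.231·Km + 4.84 = 2.614·Km + 26.4, so (8.231 − 2.614)·Km = 26.4 − 4.84.
Km = 21.56/5.617 = 3.84 mM; then Vmax = 4.84(3.84+0.588)/0.588 = 36.4 mM/s.

Km = 3.84 mM; Vmax = 36.4 mM/s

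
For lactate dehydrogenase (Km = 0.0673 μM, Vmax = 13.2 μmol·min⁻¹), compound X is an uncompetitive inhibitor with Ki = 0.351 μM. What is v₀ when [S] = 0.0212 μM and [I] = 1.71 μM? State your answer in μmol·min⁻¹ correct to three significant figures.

1.46 μmol·min⁻¹

With α = 1 + [I]/Ki = 1 + 1.71/0.351 = 5.872, the uncompetitive rate law is v = (Vmax/α)·[S] / (Km/α + [S]).
v = (13.2/5.872)×0.0212 / (0.0673/5.872 + 0.0212) = 0.04766/0.03266 = 1.46 μmol·min⁻¹.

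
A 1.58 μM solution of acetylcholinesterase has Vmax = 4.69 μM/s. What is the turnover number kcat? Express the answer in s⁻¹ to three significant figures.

2.97 s⁻¹

kcat = Vmax/[E]total = 4.69 μM/s / 1.58 μM = 2.97 s⁻¹.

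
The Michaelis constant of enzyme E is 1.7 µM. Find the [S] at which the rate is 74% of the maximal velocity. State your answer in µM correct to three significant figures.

v/Vmax = [S]/(Km+[S]) = 0.74, so [S] = Km·0.74/(1 − 0.74) = 1.7 × 2.846.
[S] = 4.84 µM.

4.84 µM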